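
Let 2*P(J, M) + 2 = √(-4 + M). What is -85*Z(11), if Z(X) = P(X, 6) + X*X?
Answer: -10200 - 85*√2/2 ≈ -10260.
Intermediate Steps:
P(J, M) = -1 + √(-4 + M)/2
Z(X) = -1 + X² + √2/2 (Z(X) = (-1 + √(-4 + 6)/2) + X*X = (-1 + √2/2) + X² = -1 + X² + √2/2)
-85*Z(11) = -85*(-1 + 11² + √2/2) = -85*(-1 + 121 + √2/2) = -85*(120 + √2/2) = -10200 - 85*√2/2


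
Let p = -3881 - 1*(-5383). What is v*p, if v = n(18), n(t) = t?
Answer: 27036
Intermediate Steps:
v = 18
p = 1502 (p = -3881 + 5383 = 1502)
v*p = 18*1502 = 27036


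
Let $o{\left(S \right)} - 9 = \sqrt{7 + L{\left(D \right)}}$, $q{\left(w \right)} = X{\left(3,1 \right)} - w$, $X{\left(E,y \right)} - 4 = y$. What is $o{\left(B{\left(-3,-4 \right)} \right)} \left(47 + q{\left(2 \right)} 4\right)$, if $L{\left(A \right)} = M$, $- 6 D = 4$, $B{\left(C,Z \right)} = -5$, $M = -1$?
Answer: $531 + 59 \sqrt{6} \approx 675.52$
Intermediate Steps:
$D = - \frac{2}{3}$ ($D = \left(- \frac{1}{6}\right) 4 = - \frac{2}{3} \approx -0.66667$)
$L{\left(A \right)} = -1$
$X{\left(E,y \right)} = 4 + y$
$q{\left(w \right)} = 5 - w$ ($q{\left(w \right)} = \left(4 + 1\right) - w = 5 - w$)
$o{\left(S \right)} = 9 + \sqrt{6}$ ($o{\left(S \right)} = 9 + \sqrt{7 - 1} = 9 + \sqrt{6}$)
$o{\left(B{\left(-3,-4 \right)} \right)} \left(47 + q{\left(2 \right)} 4\right) = \left(9 + \sqrt{6}\right) \left(47 + \left(5 - 2\right) 4\right) = \left(9 + \sqrt{6}\right) \left(47 + 3 \cdot 4\right) = \left(9 + \sqrt{6}\right) \left(47 + 12\right) = \left(9 + \sqrt{6}\right) 59 = 531 + 59 \sqrt{6}$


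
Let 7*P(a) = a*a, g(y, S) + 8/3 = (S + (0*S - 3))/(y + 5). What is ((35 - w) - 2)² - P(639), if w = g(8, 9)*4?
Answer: -602435114/10647 ≈ -56583.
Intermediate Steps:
g(y, S) = -8/3 + (-3 + S)/(5 + y) (g(y, S) = -8/3 + (S + (0*S - 3))/(y + 5) = -8/3 + (S + (0 - 3))/(5 + y) = -8/3 + (S - 3)/(5 + y) = -8/3 + (-3 + S)/(5 + y))
w = -344/39 (w = ((-49 - 8*8 + 3*9)/(3*(5 + 8)))*4 = ((⅓)*(-49 - 64 + 27)/13)*4 = ((⅓)*(1/13)*(-86))*4 = -86/39*4 = -344/39 ≈ -8.8205)
P(a) = a²/7 (P(a) = (a*a)/7 = a²/7)
((35 - w) - 2)² - P(639) = ((35 - 1*(-344/39)) - 2)² - 639²/7 = ((35 + 344/39) - 2)² - 408321/7 = (1709/39 - 2)² - 1*408321/7 = (1631/39)² - 408321/7 = 2660161/1521 - 408321/7 = -602435114/10647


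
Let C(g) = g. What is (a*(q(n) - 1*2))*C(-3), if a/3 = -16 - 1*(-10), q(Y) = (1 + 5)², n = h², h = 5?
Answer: 1836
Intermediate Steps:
n = 25 (n = 5² = 25)
q(Y) = 36 (q(Y) = 6² = 36)
a = -18 (a = 3*(-16 - 1*(-10)) = 3*(-16 + 10) = 3*(-6) = -18)
(a*(q(n) - 1*2))*C(-3) = -18*(36 - 1*2)*(-3) = -18*(36 - 2)*(-3) = -18*34*(-3) = -612*(-3) = 1836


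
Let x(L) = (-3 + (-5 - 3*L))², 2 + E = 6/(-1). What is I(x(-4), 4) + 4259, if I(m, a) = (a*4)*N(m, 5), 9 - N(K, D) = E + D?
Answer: 4451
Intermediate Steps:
E = -8 (E = -2 + 6/(-1) = -2 + 6*(-1) = -2 - 6 = -8)
N(K, D) = 17 - D (N(K, D) = 9 - (-8 + D) = 9 + (8 - D) = 17 - D)
x(L) = (-8 - 3*L)²
I(m, a) = 48*a (I(m, a) = (a*4)*(17 - 1*5) = (4*a)*(17 - 5) = (4*a)*12 = 48*a)
I(x(-4), 4) + 4259 = 48*4 + 4259 = 192 + 4259 = 4451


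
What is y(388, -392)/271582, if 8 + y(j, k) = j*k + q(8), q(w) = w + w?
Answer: -76044/135791 ≈ -0.56001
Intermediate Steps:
q(w) = 2*w
y(j, k) = 8 + j*k (y(j, k) = -8 + (j*k + 2*8) = -8 + (j*k + 16) = -8 + (16 + j*k) = 8 + j*k)
y(388, -392)/271582 = (8 + 388*(-392))/271582 = (8 - 152096)*(1/271582) = -152088*1/271582 = -76044/135791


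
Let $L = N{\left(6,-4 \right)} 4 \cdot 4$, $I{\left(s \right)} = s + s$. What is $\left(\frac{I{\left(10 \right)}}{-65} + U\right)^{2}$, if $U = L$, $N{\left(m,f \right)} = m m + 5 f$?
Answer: $\frac{11048976}{169} \approx 65379.0$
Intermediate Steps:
$N{\left(m,f \right)} = m^{2} + 5 f$
$I{\left(s \right)} = 2 s$
$L = 256$ ($L = \left(6^{2} + 5 \left(-4\right)\right) 4 \cdot 4 = \left(36 - 20\right) 4 \cdot 4 = 16 \cdot 4 \cdot 4 = 64 \cdot 4 = 256$)
$U = 256$
$\left(\frac{I{\left(10 \right)}}{-65} + U\right)^{2} = \left(\frac{2 \cdot 10}{-65} + 256\right)^{2} = \left(20 \left(- \frac{1}{65}\right) + 256\right)^{2} = \left(- \frac{4}{13} + 256\right)^{2} = \left(\frac{3324}{13}\right)^{2} = \frac{11048976}{169}$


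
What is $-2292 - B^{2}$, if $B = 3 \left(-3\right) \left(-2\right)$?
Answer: $-2616$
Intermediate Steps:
$B = 18$ ($B = \left(-9\right) \left(-2\right) = 18$)
$-2292 - B^{2} = -2292 - 18^{2} = -2292 - 324 = -2616$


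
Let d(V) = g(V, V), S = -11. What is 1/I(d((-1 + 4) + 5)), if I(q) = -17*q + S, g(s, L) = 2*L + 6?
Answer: -1/385 ≈ -0.0025974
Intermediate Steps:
g(s, L) = 6 + 2*L
d(V) = 6 + 2*V
I(q) = -11 - 17*q (I(q) = -17*q - 11 = -11 - 17*q)
1/I(d((-1 + 4) + 5)) = 1/(-11 - 17*(6 + 2*((-1 + 4) + 5))) = 1/(-11 - 17*(6 + 2*(3 + 5))) = 1/(-11 - 17*(6 + 2*8)) = 1/(-11 - 17*(6 + 16)) = 1/(-11 - 17*22) = 1/(-11 - 374) = 1/(-385) = -1/385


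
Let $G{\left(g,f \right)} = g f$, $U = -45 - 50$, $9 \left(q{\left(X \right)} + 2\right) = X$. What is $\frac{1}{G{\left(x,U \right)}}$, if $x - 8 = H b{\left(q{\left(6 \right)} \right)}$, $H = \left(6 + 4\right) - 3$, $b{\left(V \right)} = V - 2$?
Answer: $\frac{3}{4370} \approx 0.0006865$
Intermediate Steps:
$q{\left(X \right)} = -2 + \frac{X}{9}$
$U = -95$
$b{\left(V \right)} = -2 + V$
$H = 7$ ($H = 10 - 3 = 7$)
$x = - \frac{46}{3}$ ($x = 8 + 7 \left(-2 + \left(-2 + \frac{1}{9} \cdot 6\right)\right) = 8 + 7 \left(-2 + \left(-2 + \frac{2}{3}\right)\right) = 8 + 7 \left(-2 - \frac{4}{3}\right) = 8 + 7 \left(- \frac{10}{3}\right) = 8 - \frac{70}{3} = - \frac{46}{3} \approx -15.333$)
$G{\left(g,f \right)} = f g$
$\frac{1}{G{\left(x,U \right)}} = \frac{1}{\left(-95\right) \left(- \frac{46}{3}\right)} = \frac{1}{\frac{4370}{3}} = \frac{3}{4370}$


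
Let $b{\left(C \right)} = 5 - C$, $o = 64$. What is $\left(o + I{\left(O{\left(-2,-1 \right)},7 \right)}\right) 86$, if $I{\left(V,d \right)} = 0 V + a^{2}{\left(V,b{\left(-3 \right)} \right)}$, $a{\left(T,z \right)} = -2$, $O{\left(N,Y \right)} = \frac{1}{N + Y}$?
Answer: $5848$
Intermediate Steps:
$I{\left(V,d \right)} = 4$ ($I{\left(V,d \right)} = 0 V + \left(-2\right)^{2} = 0 + 4 = 4$)
$\left(o + I{\left(O{\left(-2,-1 \right)},7 \right)}\right) 86 = \left(64 + 4\right) 86 = 68 \cdot 86 = 5848$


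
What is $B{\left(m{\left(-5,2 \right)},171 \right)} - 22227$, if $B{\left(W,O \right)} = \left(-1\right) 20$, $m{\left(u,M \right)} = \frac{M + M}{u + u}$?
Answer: $-22247$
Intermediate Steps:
$m{\left(u,M \right)} = \frac{M}{u}$ ($m{\left(u,M \right)} = \frac{2 M}{2 u} = 2 M \frac{1}{2 u} = \frac{M}{u}$)
$B{\left(W,O \right)} = -20$
$B{\left(m{\left(-5,2 \right)},171 \right)} - 22227 = -20 - 22227 = -22247$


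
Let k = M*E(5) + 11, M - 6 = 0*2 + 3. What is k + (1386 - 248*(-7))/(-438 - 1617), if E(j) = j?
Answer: 111958/2055 ≈ 54.481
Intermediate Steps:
M = 9 (M = 6 + (0*2 + 3) = 6 + (0 + 3) = 6 + 3 = 9)
k = 56 (k = 9*5 + 11 = 45 + 11 = 56)
k + (1386 - 248*(-7))/(-438 - 1617) = 56 + (1386 - 248*(-7))/(-438 - 1617) = 56 + (1386 + 1736)/(-2055) = 56 + 3122*(-1/2055) = 56 - 3122/2055 = 111958/2055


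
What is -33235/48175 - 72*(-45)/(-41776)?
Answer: -38612809/50313970 ≈ -0.76744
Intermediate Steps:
-33235/48175 - 72*(-45)/(-41776) = -33235*1/48175 + 3240*(-1/41776) = -6647/9635 - 405/5222 = -38612809/50313970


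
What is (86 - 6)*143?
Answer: 11440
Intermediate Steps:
(86 - 6)*143 = 80*143 = 11440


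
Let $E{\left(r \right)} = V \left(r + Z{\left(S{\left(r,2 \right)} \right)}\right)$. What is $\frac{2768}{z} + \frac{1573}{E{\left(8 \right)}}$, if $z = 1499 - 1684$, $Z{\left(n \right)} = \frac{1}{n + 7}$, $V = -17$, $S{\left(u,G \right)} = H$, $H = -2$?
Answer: $- \frac{3384321}{128945} \approx -26.246$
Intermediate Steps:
$S{\left(u,G \right)} = -2$
$Z{\left(n \right)} = \frac{1}{7 + n}$
$z = -185$ ($z = 1499 - 1684 = -185$)
$E{\left(r \right)} = - \frac{17}{5} - 17 r$ ($E{\left(r \right)} = - 17 \left(r + \frac{1}{7 - 2}\right) = - 17 \left(r + \frac{1}{5}\right) = - 17 \left(\frac{1}{5} + r\right) = - \frac{17}{5} - 17 r$)
$\frac{2768}{z} + \frac{1573}{E{\left(8 \right)}} = \frac{2768}{-185} + \frac{1573}{- \frac{17}{5} - 136} = 2768 \left(- \frac{1}{185}\right) + \frac{1573}{- \frac{17}{5} - 136} = - \frac{2768}{185} + \frac{1573}{- \frac{697}{5}} = - \frac{2768}{185} + 1573 \left(- \frac{5}{697}\right) = - \frac{2768}{185} - \frac{7865}{697} = - \frac{3384321}{128945}$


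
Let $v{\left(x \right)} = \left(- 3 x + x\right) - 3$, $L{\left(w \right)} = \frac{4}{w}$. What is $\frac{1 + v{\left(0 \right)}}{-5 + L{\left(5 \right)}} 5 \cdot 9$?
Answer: $\frac{150}{7} \approx 21.429$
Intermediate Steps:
$v{\left(x \right)} = -3 - 2 x$ ($v{\left(x \right)} = - 2 x - 3 = -3 - 2 x$)
$\frac{1 + v{\left(0 \right)}}{-5 + L{\left(5 \right)}} 5 \cdot 9 = \frac{1 - 3}{-5 + \frac{4}{5}} \cdot 5 \cdot 9 = - \frac{2}{- \frac{21}{5}} \cdot 5 \cdot 9 = \left(-2\right) \left(- \frac{5}{21}\right) 5 \cdot 9 = \frac{10}{21} \cdot 5 \cdot 9 = \frac{50}{21} \cdot 9 = \frac{150}{7}$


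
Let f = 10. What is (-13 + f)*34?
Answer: -102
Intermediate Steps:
(-13 + f)*34 = (-13 + 10)*34 = -3*34 = -102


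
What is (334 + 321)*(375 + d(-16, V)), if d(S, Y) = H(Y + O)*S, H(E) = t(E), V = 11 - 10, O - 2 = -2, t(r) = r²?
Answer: 235145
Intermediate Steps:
O = 0 (O = 2 - 2 = 0)
V = 1
H(E) = E²
d(S, Y) = S*Y² (d(S, Y) = (Y + 0)²*S = Y²*S = S*Y²)
(334 + 321)*(375 + d(-16, V)) = (334 + 321)*(375 - 16*1²) = 655*(375 - 16*1) = 655*(375 - 16) = 655*359 = 235145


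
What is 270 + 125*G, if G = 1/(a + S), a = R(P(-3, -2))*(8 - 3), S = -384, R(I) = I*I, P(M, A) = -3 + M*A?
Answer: 91405/339 ≈ 269.63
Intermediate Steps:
P(M, A) = -3 + A*M
R(I) = I²
a = 45 (a = (-3 - 2*(-3))²*(8 - 3) = (-3 + 6)²*5 = 3²*5 = 9*5 = 45)
G = -1/339 (G = 1/(45 - 384) = 1/(-339) = -1/339 ≈ -0.0029499)
270 + 125*G = 270 + 125*(-1/339) = 270 - 125/339 = 91405/339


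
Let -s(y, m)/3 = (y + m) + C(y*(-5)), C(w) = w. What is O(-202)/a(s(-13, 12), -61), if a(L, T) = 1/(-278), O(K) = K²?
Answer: -11343512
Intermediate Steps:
s(y, m) = -3*m + 12*y (s(y, m) = -3*((y + m) + y*(-5)) = -3*((m + y) - 5*y) = -3*(m - 4*y) = -3*m + 12*y)
a(L, T) = -1/278
O(-202)/a(s(-13, 12), -61) = (-202)²/(-1/278) = 40804*(-278) = -11343512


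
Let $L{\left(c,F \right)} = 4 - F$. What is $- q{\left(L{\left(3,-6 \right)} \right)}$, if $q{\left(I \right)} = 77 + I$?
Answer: $-87$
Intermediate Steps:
$- q{\left(L{\left(3,-6 \right)} \right)} = - (77 + \left(4 - -6\right)) = - (77 + \left(4 + 6\right)) = - (77 + 10) = \left(-1\right) 87 = -87$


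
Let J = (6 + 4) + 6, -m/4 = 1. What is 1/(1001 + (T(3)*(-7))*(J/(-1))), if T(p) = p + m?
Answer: 1/889 ≈ 0.0011249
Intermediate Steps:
m = -4 (m = -4*1 = -4)
J = 16 (J = 10 + 6 = 16)
T(p) = -4 + p (T(p) = p - 4 = -4 + p)
1/(1001 + (T(3)*(-7))*(J/(-1))) = 1/(1001 + ((-4 + 3)*(-7))*(16/(-1))) = 1/(1001 + (-1*(-7))*(16*(-1))) = 1/(1001 + 7*(-16)) = 1/(1001 - 112) = 1/889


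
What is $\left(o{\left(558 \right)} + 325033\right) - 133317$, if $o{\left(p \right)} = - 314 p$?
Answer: $16504$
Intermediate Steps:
$\left(o{\left(558 \right)} + 325033\right) - 133317 = \left(\left(-314\right) 558 + 325033\right) - 133317 = \left(-175212 + 325033\right) - 133317 = 149821 - 133317 = 16504$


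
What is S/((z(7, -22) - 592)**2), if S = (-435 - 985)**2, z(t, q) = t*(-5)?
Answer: 2016400/393129 ≈ 5.1291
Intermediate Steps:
z(t, q) = -5*t
S = 2016400 (S = (-1420)**2 = 2016400)
S/((z(7, -22) - 592)**2) = 2016400/((-5*7 - 592)**2) = 2016400/((-35 - 592)**2) = 2016400/((-627)**2) = 2016400/393129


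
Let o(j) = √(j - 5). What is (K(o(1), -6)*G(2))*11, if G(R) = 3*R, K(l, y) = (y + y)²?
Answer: 9504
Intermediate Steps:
o(j) = √(-5 + j)
K(l, y) = 4*y² (K(l, y) = (2*y)² = 4*y²)
(K(o(1), -6)*G(2))*11 = ((4*(-6)²)*(3*2))*11 = ((4*36)*6)*11 = (144*6)*11 = 864*11 = 9504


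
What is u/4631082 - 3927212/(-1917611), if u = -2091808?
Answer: 7087983386348/4440306892551 ≈ 1.5963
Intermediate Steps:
u/4631082 - 3927212/(-1917611) = -2091808/4631082 - 3927212/(-1917611) = -2091808*1/4631082 - 3927212*(-1/1917611) = -1045904/2315541 + 3927212/1917611 = 7087983386348/4440306892551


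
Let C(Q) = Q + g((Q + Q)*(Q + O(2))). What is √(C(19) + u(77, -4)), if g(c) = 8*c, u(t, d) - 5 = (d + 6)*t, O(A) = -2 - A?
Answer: √4738 ≈ 68.833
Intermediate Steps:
u(t, d) = 5 + t*(6 + d) (u(t, d) = 5 + (d + 6)*t = 5 + (6 + d)*t = 5 + t*(6 + d))
C(Q) = Q + 16*Q*(-4 + Q) (C(Q) = Q + 8*((Q + Q)*(Q + (-2 - 1*2))) = Q + 8*((2*Q)*(Q + (-2 - 2))) = Q + 8*((2*Q)*(Q - 4)) = Q + 8*((2*Q)*(-4 + Q)) = Q + 8*(2*Q*(-4 + Q)) = Q + 16*Q*(-4 + Q))
√(C(19) + u(77, -4)) = √(19*(-63 + 16*19) + (5 + 6*77 - 4*77)) = √(19*(-63 + 304) + (5 + 462 - 308)) = √(19*241 + 159) = √(4579 + 159) = √4738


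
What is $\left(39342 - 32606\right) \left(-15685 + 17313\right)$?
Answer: $10966208$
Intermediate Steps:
$\left(39342 - 32606\right) \left(-15685 + 17313\right) = 6736 \cdot 1628 = 10966208$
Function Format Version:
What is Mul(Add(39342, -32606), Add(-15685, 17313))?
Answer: 10966208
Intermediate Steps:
Mul(Add(39342, -32606), Add(-15685, 17313)) = Mul(6736, 1628) = 10966208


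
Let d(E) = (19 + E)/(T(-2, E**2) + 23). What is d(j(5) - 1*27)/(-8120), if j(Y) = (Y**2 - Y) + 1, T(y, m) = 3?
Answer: -1/16240 ≈ -6.1576e-5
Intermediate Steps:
j(Y) = 1 + Y**2 - Y
d(E) = 19/26 + E/26 (d(E) = (19 + E)/(3 + 23) = (19 + E)/26 = (19 + E)*(1/26) = 19/26 + E/26)
d(j(5) - 1*27)/(-8120) = (19/26 + ((1 + 5**2 - 1*5) - 1*27)/26)/(-8120) = (19/26 + ((1 + 25 - 5) - 27)/26)*(-1/8120) = (19/26 + (21 - 27)/26)*(-1/8120) = (19/26 + (1/26)*(-6))*(-1/8120) = (19/26 - 3/13)*(-1/8120) = (1/2)*(-1/8120) = -1/16240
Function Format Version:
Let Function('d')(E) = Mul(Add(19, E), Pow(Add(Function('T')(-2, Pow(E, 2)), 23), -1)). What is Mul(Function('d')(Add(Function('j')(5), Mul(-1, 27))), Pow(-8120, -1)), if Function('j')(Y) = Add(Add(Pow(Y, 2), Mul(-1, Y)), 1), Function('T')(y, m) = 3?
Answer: Rational(-1, 16240) ≈ -6.1576e-5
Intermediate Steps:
Function('j')(Y) = Add(1, Pow(Y, 2), Mul(-1, Y))
Function('d')(E) = Add(Rational(19, 26), Mul(Rational(1, 26), E)) (Function('d')(E) = Mul(Add(19, E), Pow(Add(3, 23), -1)) = Mul(Add(19, E), Pow(26, -1)) = Mul(Add(19, E), Rational(1, 26)) = Add(Rational(19, 26), Mul(Rational(1, 26), E)))
Mul(Function('d')(Add(Function('j')(5), Mul(-1, 27))), Pow(-8120, -1)) = Mul(Add(Rational(19, 26), Mul(Rational(1, 26), Add(Add(1, Pow(5, 2), Mul(-1, 5)), Mul(-1, 27)))), Pow(-8120, -1)) = Mul(Add(Rational(19, 26), Mul(Rational(1, 26), Add(Add(1, 25, -5), -27))), Rational(-1, 8120)) = Mul(Add(Rational(19, 26), Mul(Rational(1, 26), Add(21, -27))), Rational(-1, 8120)) = Mul(Add(Rational(19, 26), Mul(Rational(1, 26), -6)), Rational(-1, 8120)) = Mul(Add(Rational(19, 26), Rational(-3, 13)), Rational(-1, 8120)) = Mul(Rational(1, 2), Rational(-1, 8120)) = Rational(-1, 16240)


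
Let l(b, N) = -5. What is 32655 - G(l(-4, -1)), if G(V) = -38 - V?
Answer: 32688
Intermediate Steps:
32655 - G(l(-4, -1)) = 32655 - (-38 - 1*(-5)) = 32655 - (-38 + 5) = 32655 - 1*(-33) = 32655 + 33 = 32688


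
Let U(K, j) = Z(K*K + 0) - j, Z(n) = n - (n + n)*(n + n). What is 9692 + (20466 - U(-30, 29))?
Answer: 3269287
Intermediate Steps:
Z(n) = n - 4*n² (Z(n) = n - 2*n*2*n = n - 4*n²)
U(K, j) = -j + K²*(1 - 4*K²) (U(K, j) = (K*K + 0)*(1 - 4*(K*K + 0)) - j = (K² + 0)*(1 - 4*(K² + 0)) - j = K²*(1 - 4*K²) - j = -j + K²*(1 - 4*K²))
9692 + (20466 - U(-30, 29)) = 9692 + (20466 - ((-30)² - 1*29 - 4*(-30)⁴)) = 9692 + (20466 - (900 - 29 - 4*810000)) = 9692 + (20466 - (900 - 29 - 3240000)) = 9692 + (20466 - 1*(-3239129)) = 9692 + (20466 + 3239129) = 9692 + 3259595 = 3269287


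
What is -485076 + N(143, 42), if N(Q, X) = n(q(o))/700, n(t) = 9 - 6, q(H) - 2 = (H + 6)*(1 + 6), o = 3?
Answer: -339553197/700 ≈ -4.8508e+5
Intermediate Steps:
q(H) = 44 + 7*H (q(H) = 2 + (H + 6)*(1 + 6) = 2 + (6 + H)*7 = 2 + (42 + 7*H) = 44 + 7*H)
n(t) = 3
N(Q, X) = 3/700
-485076 + N(143, 42) = -485076 + 3/700 = -339553197/700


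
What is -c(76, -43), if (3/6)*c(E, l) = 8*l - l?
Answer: 602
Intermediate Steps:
c(E, l) = 14*l (c(E, l) = 2*(8*l - l) = 2*(7*l) = 14*l)
-c(76, -43) = -14*(-43) = -1*(-602) = 602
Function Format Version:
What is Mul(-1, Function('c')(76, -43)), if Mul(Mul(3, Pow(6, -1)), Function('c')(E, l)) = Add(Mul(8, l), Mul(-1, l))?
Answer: 602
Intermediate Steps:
Function('c')(E, l) = Mul(14, l) (Function('c')(E, l) = Mul(2, Add(Mul(8, l), Mul(-1, l))) = Mul(2, Mul(7, l)) = Mul(14, l))
Mul(-1, Function('c')(76, -43)) = Mul(-1, Mul(14, -43)) = Mul(-1, -602) = 602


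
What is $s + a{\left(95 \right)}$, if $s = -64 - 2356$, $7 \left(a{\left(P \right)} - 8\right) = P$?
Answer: $- \frac{16789}{7} \approx -2398.4$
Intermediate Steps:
$a{\left(P \right)} = 8 + \frac{P}{7}$
$s = -2420$ ($s = -64 - 2356 = -2420$)
$s + a{\left(95 \right)} = -2420 + \left(8 + \frac{1}{7} \cdot 95\right) = -2420 + \left(8 + \frac{95}{7}\right) = -2420 + \frac{151}{7} = - \frac{16789}{7}$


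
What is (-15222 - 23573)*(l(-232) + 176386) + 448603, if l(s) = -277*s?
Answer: -9335568147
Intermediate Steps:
(-15222 - 23573)*(l(-232) + 176386) + 448603 = (-15222 - 23573)*(-277*(-232) + 176386) + 448603 = -38795*(64264 + 176386) + 448603 = -38795*240650 + 448603 = -9336016750 + 448603 = -9335568147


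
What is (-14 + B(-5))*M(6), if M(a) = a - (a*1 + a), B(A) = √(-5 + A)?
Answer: 84 - 6*I*√10 ≈ 84.0 - 18.974*I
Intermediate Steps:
M(a) = -a (M(a) = a - (a + a) = a - 2*a = -a)
(-14 + B(-5))*M(6) = (-14 + √(-5 - 5))*(-1*6) = (-14 + √(-10))*(-6) = (-14 + I*√10)*(-6) = 84 - 6*I*√10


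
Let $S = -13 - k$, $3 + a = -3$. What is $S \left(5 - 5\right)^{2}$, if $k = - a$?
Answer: $0$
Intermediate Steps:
$a = -6$ ($a = -3 - 3 = -6$)
$k = 6$ ($k = \left(-1\right) \left(-6\right) = 6$)
$S = -19$ ($S = -13 - 6 = -19$)
$S \left(5 - 5\right)^{2} = - 19 \left(5 - 5\right)^{2} = - 19 \cdot 0^{2} = \left(-19\right) 0 = 0$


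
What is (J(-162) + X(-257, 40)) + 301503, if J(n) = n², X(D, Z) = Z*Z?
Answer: 329347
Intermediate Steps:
X(D, Z) = Z²
(J(-162) + X(-257, 40)) + 301503 = ((-162)² + 40²) + 301503 = (26244 + 1600) + 301503 = 27844 + 301503 = 329347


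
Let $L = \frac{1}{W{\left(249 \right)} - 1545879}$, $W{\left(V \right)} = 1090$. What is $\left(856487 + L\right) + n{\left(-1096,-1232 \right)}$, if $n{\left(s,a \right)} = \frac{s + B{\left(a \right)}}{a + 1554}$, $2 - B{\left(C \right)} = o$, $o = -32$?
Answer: $\frac{213016942812003}{248711029} \approx 8.5648 \cdot 10^{5}$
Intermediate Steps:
$B{\left(C \right)} = 34$ ($B{\left(C \right)} = 2 - -32 = 2 + 32 = 34$)
$n{\left(s,a \right)} = \frac{34 + s}{1554 + a}$ ($n{\left(s,a \right)} = \frac{s + 34}{a + 1554} = \frac{34 + s}{1554 + a}$)
$L = - \frac{1}{1544789}$ ($L = \frac{1}{1090 - 1545879} = \frac{1}{-1544789} = - \frac{1}{1544789} \approx -6.4734 \cdot 10^{-7}$)
$\left(856487 + L\right) + n{\left(-1096,-1232 \right)} = \left(856487 - \frac{1}{1544789}\right) + \frac{34 - 1096}{1554 - 1232} = \frac{1323091696242}{1544789} + \frac{1}{322} \left(-1062\right) = \frac{1323091696242}{1544789} - \frac{531}{161} = \frac{213016942812003}{248711029}$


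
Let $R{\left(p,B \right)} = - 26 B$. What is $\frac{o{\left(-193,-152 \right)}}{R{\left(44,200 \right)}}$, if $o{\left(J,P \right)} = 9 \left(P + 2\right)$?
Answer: $\frac{27}{104} \approx 0.25962$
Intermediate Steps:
$o{\left(J,P \right)} = 18 + 9 P$ ($o{\left(J,P \right)} = 9 \left(2 + P\right) = 18 + 9 P$)
$\frac{o{\left(-193,-152 \right)}}{R{\left(44,200 \right)}} = \frac{18 + 9 \left(-152\right)}{\left(-26\right) 200} = \frac{18 - 1368}{-5200} = \left(-1350\right) \left(- \frac{1}{5200}\right) = \frac{27}{104}$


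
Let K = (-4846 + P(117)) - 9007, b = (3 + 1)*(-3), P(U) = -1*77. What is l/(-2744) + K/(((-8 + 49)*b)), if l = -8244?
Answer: 1321249/42189 ≈ 31.317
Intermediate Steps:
P(U) = -77
b = -12 (b = 4*(-3) = -12)
K = -13930 (K = (-4846 - 77) - 9007 = -4923 - 9007 = -13930)
l/(-2744) + K/(((-8 + 49)*b)) = -8244/(-2744) - 13930*(-1/(12*(-8 + 49))) = -8244*(-1/2744) - 13930/(41*(-12)) = 2061/686 - 13930/(-492) = 2061/686 - 13930*(-1/492) = 2061/686 + 6965/246 = 1321249/42189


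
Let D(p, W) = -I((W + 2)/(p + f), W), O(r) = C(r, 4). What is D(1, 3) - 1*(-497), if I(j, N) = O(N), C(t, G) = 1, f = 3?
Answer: 496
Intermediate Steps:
O(r) = 1
I(j, N) = 1
D(p, W) = -1 (D(p, W) = -1*1 = -1)
D(1, 3) - 1*(-497) = -1 - 1*(-497) = -1 + 497 = 496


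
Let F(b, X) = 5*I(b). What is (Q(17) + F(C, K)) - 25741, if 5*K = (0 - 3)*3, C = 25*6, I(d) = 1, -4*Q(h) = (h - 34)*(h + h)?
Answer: -51183/2 ≈ -25592.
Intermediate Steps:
Q(h) = -h*(-34 + h)/2 (Q(h) = -(h - 34)*(h + h)/4 = -(-34 + h)*2*h/4 = -h*(-34 + h)/2)
C = 150
K = -9/5 (K = ((0 - 3)*3)/5 = (-3*3)/5 = (⅕)*(-9) = -9/5 ≈ -1.8000)
F(b, X) = 5 (F(b, X) = 5*1 = 5)
(Q(17) + F(C, K)) - 25741 = ((½)*17*(34 - 1*17) + 5) - 25741 = ((½)*17*(34 - 17) + 5) - 25741 = ((½)*17*17 + 5) - 25741 = (289/2 + 5) - 25741 = 299/2 - 25741 = -51183/2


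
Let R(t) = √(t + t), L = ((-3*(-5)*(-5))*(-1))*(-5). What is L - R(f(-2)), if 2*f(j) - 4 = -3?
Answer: -376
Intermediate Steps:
f(j) = ½ (f(j) = 2 + (½)*(-3) = 2 - 3/2 = ½)
L = -375 (L = ((15*(-5))*(-1))*(-5) = -75*(-1)*(-5) = 75*(-5) = -375)
R(t) = √2*√t (R(t) = √(2*t) = √2*√t)
L - R(f(-2)) = -375 - √2*√(½) = -375 - √2*√2/2 = -375 - 1*1 = -375 - 1 = -376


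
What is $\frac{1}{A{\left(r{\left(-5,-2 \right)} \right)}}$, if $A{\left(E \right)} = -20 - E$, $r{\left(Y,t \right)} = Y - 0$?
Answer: $- \frac{1}{15} \approx -0.066667$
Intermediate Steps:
$r{\left(Y,t \right)} = Y$ ($r{\left(Y,t \right)} = Y + 0 = Y$)
$\frac{1}{A{\left(r{\left(-5,-2 \right)} \right)}} = \frac{1}{-20 - -5} = \frac{1}{-20 + 5} = \frac{1}{-15} = - \frac{1}{15}$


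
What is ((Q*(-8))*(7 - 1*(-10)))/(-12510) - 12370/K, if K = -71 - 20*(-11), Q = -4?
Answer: -77414878/931995 ≈ -83.064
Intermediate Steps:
K = 149 (K = -71 + 220 = 149)
((Q*(-8))*(7 - 1*(-10)))/(-12510) - 12370/K = ((-4*(-8))*(7 - 1*(-10)))/(-12510) - 12370/149 = (32*(7 + 10))*(-1/12510) - 12370*1/149 = (32*17)*(-1/12510) - 12370/149 = 544*(-1/12510) - 12370/149 = -272/6255 - 12370/149 = -77414878/931995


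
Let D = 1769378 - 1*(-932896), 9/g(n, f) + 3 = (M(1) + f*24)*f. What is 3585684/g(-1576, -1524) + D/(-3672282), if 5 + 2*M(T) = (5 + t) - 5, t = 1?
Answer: 13593120806142944689/612047 ≈ 2.2209e+13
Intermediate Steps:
M(T) = -2 (M(T) = -5/2 + ((5 + 1) - 5)/2 = -5/2 + (6 - 5)/2 = -5/2 + (½)*1 = -5/2 + ½ = -2)
g(n, f) = 9/(-3 + f*(-2 + 24*f)) (g(n, f) = 9/(-3 + (-2 + f*24)*f) = 9/(-3 + (-2 + 24*f)*f) = 9/(-3 + f*(-2 + 24*f)))
D = 2702274 (D = 1769378 + 932896 = 2702274)
3585684/g(-1576, -1524) + D/(-3672282) = 3585684/((9/(-3 - 2*(-1524) + 24*(-1524)²))) + 2702274/(-3672282) = 3585684/((9/(-3 + 3048 + 24*2322576))) + 2702274*(-1/3672282) = 3585684/((9/(-3 + 3048 + 55741824))) - 450379/612047 = 3585684/((9/55744869)) - 450379/612047 = 3585684/((9*(1/55744869))) - 450379/612047 = 3585684/(3/18581623) - 450379/612047 = 3585684*(18581623/3) - 450379/612047 = 22209276095044 - 450379/612047 = 13593120806142944689/612047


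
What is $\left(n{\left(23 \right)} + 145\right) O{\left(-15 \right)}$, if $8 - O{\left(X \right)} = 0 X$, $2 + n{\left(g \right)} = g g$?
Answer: $5376$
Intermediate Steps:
$n{\left(g \right)} = -2 + g^{2}$ ($n{\left(g \right)} = -2 + g g = -2 + g^{2}$)
$O{\left(X \right)} = 8$ ($O{\left(X \right)} = 8 - 0 X = 8 - 0 = 8 + 0 = 8$)
$\left(n{\left(23 \right)} + 145\right) O{\left(-15 \right)} = \left(\left(-2 + 23^{2}\right) + 145\right) 8 = \left(\left(-2 + 529\right) + 145\right) 8 = \left(527 + 145\right) 8 = 672 \cdot 8 = 5376$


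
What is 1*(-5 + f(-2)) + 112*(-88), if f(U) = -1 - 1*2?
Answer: -9864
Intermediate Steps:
f(U) = -3 (f(U) = -1 - 2 = -3)
1*(-5 + f(-2)) + 112*(-88) = 1*(-5 - 3) + 112*(-88) = 1*(-8) - 9856 = -8 - 9856 = -9864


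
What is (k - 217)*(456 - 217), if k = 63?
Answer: -36806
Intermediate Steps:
(k - 217)*(456 - 217) = (63 - 217)*(456 - 217) = -154*239 = -36806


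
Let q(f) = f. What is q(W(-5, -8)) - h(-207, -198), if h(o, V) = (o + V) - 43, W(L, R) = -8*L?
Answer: 488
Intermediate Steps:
h(o, V) = -43 + V + o (h(o, V) = (V + o) - 43 = -43 + V + o)
q(W(-5, -8)) - h(-207, -198) = -8*(-5) - (-43 - 198 - 207) = 40 - 1*(-448) = 40 + 448 = 488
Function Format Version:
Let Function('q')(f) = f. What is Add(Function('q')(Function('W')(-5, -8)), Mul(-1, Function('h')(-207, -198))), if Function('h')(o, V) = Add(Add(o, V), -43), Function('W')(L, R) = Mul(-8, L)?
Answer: 488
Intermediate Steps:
Function('h')(o, V) = Add(-43, V, o) (Function('h')(o, V) = Add(Add(V, o), -43) = Add(-43, V, o))
Add(Function('q')(Function('W')(-5, -8)), Mul(-1, Function('h')(-207, -198))) = Add(Mul(-8, -5), Mul(-1, Add(-43, -198, -207))) = Add(40, Mul(-1, -448)) = Add(40, 448) = 488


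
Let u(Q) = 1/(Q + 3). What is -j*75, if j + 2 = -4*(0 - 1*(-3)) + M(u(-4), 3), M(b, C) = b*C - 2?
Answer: 1425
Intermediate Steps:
u(Q) = 1/(3 + Q)
M(b, C) = -2 + C*b (M(b, C) = C*b - 2 = -2 + C*b)
j = -19 (j = -2 + (-4*(0 - 1*(-3)) + (-2 + 3/(3 - 4))) = -2 + (-4*(0 + 3) + (-2 + 3/(-1))) = -2 + (-4*3 + (-2 + 3*(-1))) = -2 + (-12 + (-2 - 3)) = -2 + (-12 - 5) = -2 - 17 = -19)
-j*75 = -(-19)*75 = -1*(-1425) = 1425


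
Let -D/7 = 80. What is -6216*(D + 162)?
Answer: 2473968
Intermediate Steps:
D = -560 (D = -7*80 = -560)
-6216*(D + 162) = -6216*(-560 + 162) = -6216*(-398) = -42*(-58904) = 2473968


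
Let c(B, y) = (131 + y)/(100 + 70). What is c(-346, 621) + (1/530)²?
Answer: 21123697/4775300 ≈ 4.4235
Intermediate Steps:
c(B, y) = 131/170 + y/170 (c(B, y) = (131 + y)/170 = (131 + y)*(1/170) = 131/170 + y/170)
c(-346, 621) + (1/530)² = (131/170 + (1/170)*621) + (1/530)² = (131/170 + 621/170) + (1/530)² = 376/85 + 1/280900 = 21123697/4775300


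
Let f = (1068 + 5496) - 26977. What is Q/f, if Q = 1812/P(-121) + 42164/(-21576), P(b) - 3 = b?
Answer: 5508883/6496355598 ≈ 0.00084800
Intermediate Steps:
P(b) = 3 + b
Q = -5508883/318246 (Q = 1812/(3 - 121) + 42164/(-21576) = 1812/(-118) + 42164*(-1/21576) = 1812*(-1/118) - 10541/5394 = -906/59 - 10541/5394 = -5508883/318246 ≈ -17.310)
f = -20413 (f = 6564 - 26977 = -20413)
Q/f = -5508883/318246/(-20413) = -5508883/318246*(-1/20413) = 5508883/6496355598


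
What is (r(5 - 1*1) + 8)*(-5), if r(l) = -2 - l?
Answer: -10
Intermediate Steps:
(r(5 - 1*1) + 8)*(-5) = ((-2 - (5 - 1*1)) + 8)*(-5) = ((-2 - (5 - 1)) + 8)*(-5) = ((-2 - 1*4) + 8)*(-5) = ((-2 - 4) + 8)*(-5) = (-6 + 8)*(-5) = 2*(-5) = -10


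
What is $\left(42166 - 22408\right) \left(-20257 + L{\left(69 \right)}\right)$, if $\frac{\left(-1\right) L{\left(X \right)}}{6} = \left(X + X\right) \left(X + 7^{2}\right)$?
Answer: $-2330673438$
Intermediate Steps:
$L{\left(X \right)} = - 12 X \left(49 + X\right)$ ($L{\left(X \right)} = - 6 \left(X + X\right) \left(X + 7^{2}\right) = - 6 \cdot 2 X \left(X + 49\right) = - 6 \cdot 2 X \left(49 + X\right) = - 12 X \left(49 + X\right)$)
$\left(42166 - 22408\right) \left(-20257 + L{\left(69 \right)}\right) = \left(42166 - 22408\right) \left(-20257 - 828 \left(49 + 69\right)\right) = 19758 \left(-20257 - 828 \cdot 118\right) = 19758 \left(-20257 - 97704\right) = 19758 \left(-117961\right) = -2330673438$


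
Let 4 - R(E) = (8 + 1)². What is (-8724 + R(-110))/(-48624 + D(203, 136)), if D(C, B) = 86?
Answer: 8801/48538 ≈ 0.18132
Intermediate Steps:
R(E) = -77 (R(E) = 4 - (8 + 1)² = 4 - 1*9² = 4 - 1*81 = 4 - 81 = -77)
(-8724 + R(-110))/(-48624 + D(203, 136)) = (-8724 - 77)/(-48624 + 86) = -8801/(-48538) = -8801*(-1/48538) = 8801/48538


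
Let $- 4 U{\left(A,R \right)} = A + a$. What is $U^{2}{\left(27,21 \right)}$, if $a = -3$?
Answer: $36$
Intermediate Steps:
$U{\left(A,R \right)} = \frac{3}{4} - \frac{A}{4}$ ($U{\left(A,R \right)} = - \frac{A - 3}{4} = - \frac{-3 + A}{4} = \frac{3}{4} - \frac{A}{4}$)
$U^{2}{\left(27,21 \right)} = \left(\frac{3}{4} - \frac{27}{4}\right)^{2} = \left(-6\right)^{2} = 36$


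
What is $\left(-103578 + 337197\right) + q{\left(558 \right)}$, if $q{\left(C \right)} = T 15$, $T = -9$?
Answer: $233484$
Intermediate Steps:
$q{\left(C \right)} = -135$ ($q{\left(C \right)} = \left(-9\right) 15 = -135$)
$\left(-103578 + 337197\right) + q{\left(558 \right)} = \left(-103578 + 337197\right) - 135 = 233619 - 135 = 233484$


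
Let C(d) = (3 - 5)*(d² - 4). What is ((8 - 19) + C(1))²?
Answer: 25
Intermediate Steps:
C(d) = 8 - 2*d² (C(d) = -2*(-4 + d²) = 8 - 2*d²)
((8 - 19) + C(1))² = ((8 - 19) + (8 - 2*1²))² = (-11 + (8 - 2*1))² = (-11 + (8 - 2))² = (-11 + 6)² = (-5)² = 25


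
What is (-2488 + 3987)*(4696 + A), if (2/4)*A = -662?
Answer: 5054628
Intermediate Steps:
A = -1324 (A = 2*(-662) = -1324)
(-2488 + 3987)*(4696 + A) = (-2488 + 3987)*(4696 - 1324) = 1499*3372 = 5054628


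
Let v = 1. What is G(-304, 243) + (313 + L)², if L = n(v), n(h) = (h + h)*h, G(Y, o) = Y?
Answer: 98921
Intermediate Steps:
n(h) = 2*h² (n(h) = (2*h)*h = 2*h²)
L = 2 (L = 2*1² = 2*1 = 2)
G(-304, 243) + (313 + L)² = -304 + (313 + 2)² = -304 + 315² = -304 + 99225 = 98921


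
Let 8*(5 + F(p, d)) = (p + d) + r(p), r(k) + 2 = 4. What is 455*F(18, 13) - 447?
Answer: -6761/8 ≈ -845.13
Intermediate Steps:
r(k) = 2 (r(k) = -2 + 4 = 2)
F(p, d) = -19/4 + d/8 + p/8 (F(p, d) = -5 + ((p + d) + 2)/8 = -5 + ((d + p) + 2)/8 = -5 + (2 + d + p)/8 = -5 + (1/4 + d/8 + p/8) = -19/4 + d/8 + p/8)
455*F(18, 13) - 447 = 455*(-19/4 + (1/8)*13 + (1/8)*18) - 447 = 455*(-19/4 + 13/8 + 9/4) - 447 = 455*(-7/8) - 447 = -3185/8 - 447 = -6761/8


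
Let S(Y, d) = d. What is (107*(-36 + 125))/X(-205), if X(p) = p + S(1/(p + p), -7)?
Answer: -9523/212 ≈ -44.920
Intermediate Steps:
X(p) = -7 + p (X(p) = p - 7 = -7 + p)
(107*(-36 + 125))/X(-205) = (107*(-36 + 125))/(-7 - 205) = (107*89)/(-212) = 9523*(-1/212) = -9523/212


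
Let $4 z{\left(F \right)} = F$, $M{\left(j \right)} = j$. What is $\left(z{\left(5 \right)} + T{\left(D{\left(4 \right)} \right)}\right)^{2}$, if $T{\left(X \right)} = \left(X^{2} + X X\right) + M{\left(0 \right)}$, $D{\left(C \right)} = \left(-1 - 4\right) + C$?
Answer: $\frac{169}{16} \approx 10.563$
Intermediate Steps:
$D{\left(C \right)} = -5 + C$
$z{\left(F \right)} = \frac{F}{4}$
$T{\left(X \right)} = 2 X^{2}$ ($T{\left(X \right)} = \left(X^{2} + X X\right) + 0 = \left(X^{2} + X^{2}\right) + 0 = 2 X^{2} + 0 = 2 X^{2}$)
$\left(z{\left(5 \right)} + T{\left(D{\left(4 \right)} \right)}\right)^{2} = \left(\frac{1}{4} \cdot 5 + 2 \left(-5 + 4\right)^{2}\right)^{2} = \left(\frac{5}{4} + 2 \left(-1\right)^{2}\right)^{2} = \left(\frac{5}{4} + 2 \cdot 1\right)^{2} = \left(\frac{5}{4} + 2\right)^{2} = \left(\frac{13}{4}\right)^{2} = \frac{169}{16}$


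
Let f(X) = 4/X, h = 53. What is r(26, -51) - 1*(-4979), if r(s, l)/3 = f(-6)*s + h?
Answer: 5086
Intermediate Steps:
r(s, l) = 159 - 2*s (r(s, l) = 3*((4/(-6))*s + 53) = 3*((4*(-⅙))*s + 53) = 3*(-2*s/3 + 53) = 3*(53 - 2*s/3) = 159 - 2*s)
r(26, -51) - 1*(-4979) = (159 - 2*26) - 1*(-4979) = (159 - 52) + 4979 = 107 + 4979 = 5086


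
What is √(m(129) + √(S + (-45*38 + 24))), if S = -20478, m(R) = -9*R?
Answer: √(-1161 + 2*I*√5541) ≈ 2.1802 + 34.143*I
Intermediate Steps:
√(m(129) + √(S + (-45*38 + 24))) = √(-9*129 + √(-20478 + (-45*38 + 24))) = √(-1161 + √(-20478 + (-1710 + 24))) = √(-1161 + √(-20478 - 1686)) = √(-1161 + √(-22164)) = √(-1161 + 2*I*√5541)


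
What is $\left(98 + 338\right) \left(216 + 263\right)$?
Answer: $208844$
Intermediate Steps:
$\left(98 + 338\right) \left(216 + 263\right) = 436 \cdot 479 = 208844$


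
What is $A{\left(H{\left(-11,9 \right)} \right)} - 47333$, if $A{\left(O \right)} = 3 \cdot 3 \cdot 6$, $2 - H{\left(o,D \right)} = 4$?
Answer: $-47279$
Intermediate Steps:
$H{\left(o,D \right)} = -2$ ($H{\left(o,D \right)} = 2 - 4 = -2$)
$A{\left(O \right)} = 54$ ($A{\left(O \right)} = 9 \cdot 6 = 54$)
$A{\left(H{\left(-11,9 \right)} \right)} - 47333 = 54 - 47333 = -47279$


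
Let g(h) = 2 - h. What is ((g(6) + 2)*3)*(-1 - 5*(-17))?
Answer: -504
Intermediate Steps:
((g(6) + 2)*3)*(-1 - 5*(-17)) = (((2 - 1*6) + 2)*3)*(-1 - 5*(-17)) = (((2 - 6) + 2)*3)*(-1 + 85) = ((-4 + 2)*3)*84 = -2*3*84 = -6*84 = -504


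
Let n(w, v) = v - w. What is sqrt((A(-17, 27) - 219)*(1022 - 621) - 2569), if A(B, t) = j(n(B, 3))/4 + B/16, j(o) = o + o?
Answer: I*sqrt(1388865)/4 ≈ 294.63*I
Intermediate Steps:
j(o) = 2*o
A(B, t) = 3/2 - 7*B/16 (A(B, t) = (2*(3 - B))/4 + B/16 = (6 - 2*B)*(1/4) + B*(1/16) = (3/2 - B/2) + B/16 = 3/2 - 7*B/16)
sqrt((A(-17, 27) - 219)*(1022 - 621) - 2569) = sqrt(((3/2 - 7/16*(-17)) - 219)*(1022 - 621) - 2569) = sqrt(((3/2 + 119/16) - 219)*401 - 2569) = sqrt((143/16 - 219)*401 - 2569) = sqrt(-3361/16*401 - 2569) = sqrt(-1347761/16 - 2569) = sqrt(-1388865/16) = I*sqrt(1388865)/4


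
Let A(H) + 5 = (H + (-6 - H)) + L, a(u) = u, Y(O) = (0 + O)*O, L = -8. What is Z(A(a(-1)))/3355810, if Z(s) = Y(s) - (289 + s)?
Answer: 91/3355810 ≈ 2.7117e-5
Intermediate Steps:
Y(O) = O**2 (Y(O) = O*O = O**2)
A(H) = -19 (A(H) = -5 + ((H + (-6 - H)) - 8) = -5 + (-6 - 8) = -5 - 14 = -19)
Z(s) = -289 + s**2 - s (Z(s) = s**2 - (289 + s) = s**2 + (-289 - s) = -289 + s**2 - s)
Z(A(a(-1)))/3355810 = (-289 + (-19)**2 - 1*(-19))/3355810 = (-289 + 361 + 19)*(1/3355810) = 91*(1/3355810) = 91/3355810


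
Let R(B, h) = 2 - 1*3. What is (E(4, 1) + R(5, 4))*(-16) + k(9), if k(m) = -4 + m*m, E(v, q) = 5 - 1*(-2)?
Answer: -19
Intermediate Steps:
R(B, h) = -1 (R(B, h) = 2 - 3 = -1)
E(v, q) = 7 (E(v, q) = 5 + 2 = 7)
k(m) = -4 + m**2
(E(4, 1) + R(5, 4))*(-16) + k(9) = (7 - 1)*(-16) + (-4 + 9**2) = 6*(-16) + (-4 + 81) = -96 + 77 = -19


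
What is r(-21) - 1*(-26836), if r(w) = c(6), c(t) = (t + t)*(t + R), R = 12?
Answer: 27052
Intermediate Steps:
c(t) = 2*t*(12 + t) (c(t) = (t + t)*(t + 12) = (2*t)*(12 + t) = 2*t*(12 + t))
r(w) = 216 (r(w) = 2*6*(12 + 6) = 2*6*18 = 216)
r(-21) - 1*(-26836) = 216 - 1*(-26836) = 216 + 26836 = 27052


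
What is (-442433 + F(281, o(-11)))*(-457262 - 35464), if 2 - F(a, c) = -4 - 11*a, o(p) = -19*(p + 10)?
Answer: 216472269936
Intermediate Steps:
o(p) = -190 - 19*p (o(p) = -19*(10 + p) = -190 - 19*p)
F(a, c) = 6 + 11*a (F(a, c) = 2 - (-4 - 11*a) = 2 + (4 + 11*a) = 6 + 11*a)
(-442433 + F(281, o(-11)))*(-457262 - 35464) = (-442433 + (6 + 11*281))*(-457262 - 35464) = (-442433 + (6 + 3091))*(-492726) = (-442433 + 3097)*(-492726) = -439336*(-492726) = 216472269936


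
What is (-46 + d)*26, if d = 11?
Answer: -910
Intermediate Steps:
(-46 + d)*26 = (-46 + 11)*26 = -35*26 = -910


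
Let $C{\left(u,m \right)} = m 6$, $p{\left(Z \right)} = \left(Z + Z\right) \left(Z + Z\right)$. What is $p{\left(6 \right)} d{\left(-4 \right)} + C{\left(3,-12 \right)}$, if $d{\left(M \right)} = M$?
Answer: $-648$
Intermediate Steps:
$p{\left(Z \right)} = 4 Z^{2}$ ($p{\left(Z \right)} = 2 Z 2 Z = 4 Z^{2}$)
$C{\left(u,m \right)} = 6 m$
$p{\left(6 \right)} d{\left(-4 \right)} + C{\left(3,-12 \right)} = 4 \cdot 6^{2} \left(-4\right) + 6 \left(-12\right) = 4 \cdot 36 \left(-4\right) - 72 = 144 \left(-4\right) - 72 = -576 - 72 = -648$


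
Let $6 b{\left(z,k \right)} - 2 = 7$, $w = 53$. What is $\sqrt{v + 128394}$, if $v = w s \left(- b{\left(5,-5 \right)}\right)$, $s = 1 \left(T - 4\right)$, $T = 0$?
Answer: $2 \sqrt{32178} \approx 358.76$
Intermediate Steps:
$b{\left(z,k \right)} = \frac{3}{2}$ ($b{\left(z,k \right)} = \frac{1}{3} + \frac{1}{6} \cdot 7 = \frac{1}{3} + \frac{7}{6} = \frac{3}{2}$)
$s = -4$ ($s = 1 \left(0 - 4\right) = 1 \left(-4\right) = -4$)
$v = 318$ ($v = 53 \left(-4\right) \left(\left(-1\right) \frac{3}{2}\right) = \left(-212\right) \left(- \frac{3}{2}\right) = 318$)
$\sqrt{v + 128394} = \sqrt{318 + 128394} = \sqrt{128712} = 2 \sqrt{32178}$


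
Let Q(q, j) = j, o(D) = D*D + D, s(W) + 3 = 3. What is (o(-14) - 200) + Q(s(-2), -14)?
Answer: -32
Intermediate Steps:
s(W) = 0 (s(W) = -3 + 3 = 0)
o(D) = D + D² (o(D) = D² + D = D + D²)
(o(-14) - 200) + Q(s(-2), -14) = (-14*(1 - 14) - 200) - 14 = (-14*(-13) - 200) - 14 = (182 - 200) - 14 = -18 - 14 = -32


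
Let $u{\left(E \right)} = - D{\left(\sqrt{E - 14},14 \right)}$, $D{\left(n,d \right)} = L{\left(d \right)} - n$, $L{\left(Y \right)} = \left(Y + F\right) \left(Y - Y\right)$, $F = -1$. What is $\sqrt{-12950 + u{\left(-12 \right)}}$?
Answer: $\sqrt{-12950 + i \sqrt{26}} \approx 0.0224 + 113.8 i$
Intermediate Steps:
$L{\left(Y \right)} = 0$ ($L{\left(Y \right)} = \left(Y - 1\right) \left(Y - Y\right) = \left(-1 + Y\right) 0 = 0$)
$D{\left(n,d \right)} = - n$ ($D{\left(n,d \right)} = 0 - n = - n$)
$u{\left(E \right)} = \sqrt{-14 + E}$ ($u{\left(E \right)} = - \left(-1\right) \sqrt{E - 14} = - \left(-1\right) \sqrt{-14 + E} = \sqrt{-14 + E}$)
$\sqrt{-12950 + u{\left(-12 \right)}} = \sqrt{-12950 + \sqrt{-14 - 12}} = \sqrt{-12950 + \sqrt{-26}} = \sqrt{-12950 + i \sqrt{26}}$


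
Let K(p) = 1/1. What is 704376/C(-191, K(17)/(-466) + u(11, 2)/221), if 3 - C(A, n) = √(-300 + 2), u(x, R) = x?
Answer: 2113128/307 + 704376*I*√298/307 ≈ 6883.2 + 39607.0*I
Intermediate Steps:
K(p) = 1
C(A, n) = 3 - I*√298 (C(A, n) = 3 - √(-300 + 2) = 3 - √(-298) = 3 - I*√298)
704376/C(-191, K(17)/(-466) + u(11, 2)/221) = 704376/(3 - I*√298)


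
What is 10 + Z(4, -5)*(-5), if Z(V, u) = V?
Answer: -10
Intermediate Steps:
10 + Z(4, -5)*(-5) = 10 + 4*(-5) = 10 - 20 = -10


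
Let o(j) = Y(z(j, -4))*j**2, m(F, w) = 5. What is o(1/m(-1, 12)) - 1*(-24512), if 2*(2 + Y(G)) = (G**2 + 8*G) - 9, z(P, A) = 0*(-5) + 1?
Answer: 612798/25 ≈ 24512.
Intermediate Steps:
z(P, A) = 1 (z(P, A) = 0 + 1 = 1)
Y(G) = -13/2 + G**2/2 + 4*G (Y(G) = -2 + ((G**2 + 8*G) - 9)/2 = -2 + (-9 + G**2 + 8*G)/2 = -2 + (-9/2 + G**2/2 + 4*G) = -13/2 + G**2/2 + 4*G)
o(j) = -2*j**2 (o(j) = (-13/2 + (1/2)*1**2 + 4*1)*j**2 = (-13/2 + (1/2)*1 + 4)*j**2 = (-13/2 + 1/2 + 4)*j**2 = -2*j**2)
o(1/m(-1, 12)) - 1*(-24512) = -2*(1/5)**2 - 1*(-24512) = -2*(1/5)**2 + 24512 = -2*1/25 + 24512 = -2/25 + 24512 = 612798/25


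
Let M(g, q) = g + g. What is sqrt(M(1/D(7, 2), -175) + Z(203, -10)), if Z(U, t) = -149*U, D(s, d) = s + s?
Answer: 4*I*sqrt(92631)/7 ≈ 173.92*I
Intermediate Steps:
D(s, d) = 2*s
M(g, q) = 2*g
sqrt(M(1/D(7, 2), -175) + Z(203, -10)) = sqrt(2/((2*7)) - 149*203) = sqrt(2/14 - 30247) = sqrt(2*(1/14) - 30247) = sqrt(1/7 - 30247) = sqrt(-211728/7) = 4*I*sqrt(92631)/7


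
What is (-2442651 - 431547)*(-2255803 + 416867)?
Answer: 5285466173328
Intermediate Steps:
(-2442651 - 431547)*(-2255803 + 416867) = -2874198*(-1838936) = 5285466173328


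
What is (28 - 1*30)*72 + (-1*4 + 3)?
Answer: -145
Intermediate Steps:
(28 - 1*30)*72 + (-1*4 + 3) = (28 - 30)*72 + (-4 + 3) = -2*72 - 1 = -144 - 1 = -145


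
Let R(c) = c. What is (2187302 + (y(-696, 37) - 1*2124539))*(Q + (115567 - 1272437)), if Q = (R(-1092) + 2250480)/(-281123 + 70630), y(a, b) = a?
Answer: -15114263274657966/210493 ≈ -7.1804e+10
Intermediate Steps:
Q = -2249388/210493 (Q = (-1092 + 2250480)/(-281123 + 70630) = 2249388/(-210493) = 2249388*(-1/210493) = -2249388/210493 ≈ -10.686)
(2187302 + (y(-696, 37) - 1*2124539))*(Q + (115567 - 1272437)) = (2187302 + (-696 - 1*2124539))*(-2249388/210493 + (115567 - 1272437)) = (2187302 + (-696 - 2124539))*(-2249388/210493 - 1156870) = (2187302 - 2125235)*(-243515286298/210493) = 62067*(-243515286298/210493) = -15114263274657966/210493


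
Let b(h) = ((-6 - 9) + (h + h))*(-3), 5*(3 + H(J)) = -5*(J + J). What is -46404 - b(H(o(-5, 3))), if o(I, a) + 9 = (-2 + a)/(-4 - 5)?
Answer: -139073/3 ≈ -46358.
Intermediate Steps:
o(I, a) = -79/9 - a/9 (o(I, a) = -9 + (-2 + a)/(-4 - 5) = -9 + (-2 + a)/(-9) = -9 + (-2 + a)*(-⅑) = -9 + (2/9 - a/9) = -79/9 - a/9)
H(J) = -3 - 2*J (H(J) = -3 + (-5*(J + J))/5 = -3 + (-10*J)/5 = -3 - 2*J)
b(h) = 45 - 6*h (b(h) = (-15 + 2*h)*(-3) = 45 - 6*h)
-46404 - b(H(o(-5, 3))) = -46404 - (45 - 6*(-3 - 2*(-79/9 - ⅑*3))) = -46404 - (45 - 6*(-3 - 2*(-79/9 - ⅓))) = -46404 - (45 - 6*(-3 - 2*(-82/9))) = -46404 - (45 - 6*(-3 + 164/9)) = -46404 - (45 - 6*137/9) = -46404 - (45 - 274/3) = -46404 - 1*(-139/3) = -46404 + 139/3 = -139073/3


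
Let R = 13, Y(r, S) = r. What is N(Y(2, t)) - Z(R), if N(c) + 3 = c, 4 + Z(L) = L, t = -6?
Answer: -10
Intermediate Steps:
Z(L) = -4 + L
N(c) = -3 + c
N(Y(2, t)) - Z(R) = (-3 + 2) - (-4 + 13) = -1 - 1*9 = -1 - 9 = -10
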